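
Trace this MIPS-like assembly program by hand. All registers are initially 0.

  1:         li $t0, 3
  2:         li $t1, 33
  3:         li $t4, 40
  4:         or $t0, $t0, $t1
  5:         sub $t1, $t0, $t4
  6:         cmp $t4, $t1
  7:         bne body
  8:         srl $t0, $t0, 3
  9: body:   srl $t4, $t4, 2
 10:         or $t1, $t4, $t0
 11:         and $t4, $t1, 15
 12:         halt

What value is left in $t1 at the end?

43

after li $t0, 3: $t0=3
after li $t1, 33: $t1=33
after li $t4, 40: $t4=40
after or $t0, $t0, $t1: $t0=3|33=35
after sub $t1, $t0, $t4: $t1=35-40=-5
cmp $t4, $t1  (cmp 40,-5)
bne body: taken
after srl $t4, $t4, 2: $t4=40>>2=10
after or $t1, $t4, $t0: $t1=10|35=43
after and $t4, $t1, 15: $t4=43&15=11
halt.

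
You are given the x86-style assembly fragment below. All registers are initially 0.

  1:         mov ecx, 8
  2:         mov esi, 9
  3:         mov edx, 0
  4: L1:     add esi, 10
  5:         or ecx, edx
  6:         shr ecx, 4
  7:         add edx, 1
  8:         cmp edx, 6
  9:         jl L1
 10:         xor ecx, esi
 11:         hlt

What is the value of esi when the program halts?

ecx=8
esi=9
edx=0
esi=9+10=19
ecx=8|0=8
ecx=8>>4=0
edx=0+1=1
cmp edx, 6  (cmp 1,6)
jl L1: taken
esi=19+10=29
ecx=0|1=1
ecx=1>>4=0
edx=1+1=2
cmp edx, 6  (cmp 2,6)
jl L1: taken
esi=29+10=39
ecx=0|2=2
ecx=2>>4=0
edx=2+1=3
cmp edx, 6  (cmp 3,6)
jl L1: taken
esi=39+10=49
ecx=0|3=3
ecx=3>>4=0
edx=3+1=4
cmp edx, 6  (cmp 4,6)
jl L1: taken
esi=49+10=59
ecx=0|4=4
ecx=4>>4=0
edx=4+1=5
cmp edx, 6  (cmp 5,6)
jl L1: taken
esi=59+10=69
ecx=0|5=5
ecx=5>>4=0
edx=5+1=6
cmp edx, 6  (cmp 6,6)
jl L1: not taken
ecx=0^69=69
halt.

69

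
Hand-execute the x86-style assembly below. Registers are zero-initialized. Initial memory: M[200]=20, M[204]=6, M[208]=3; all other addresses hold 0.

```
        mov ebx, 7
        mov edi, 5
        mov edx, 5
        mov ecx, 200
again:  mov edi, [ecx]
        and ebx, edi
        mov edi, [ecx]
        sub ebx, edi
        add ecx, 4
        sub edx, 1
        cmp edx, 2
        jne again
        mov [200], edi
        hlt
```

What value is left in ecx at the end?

after mov ebx, 7: ebx=7
after mov edi, 5: edi=5
after mov edx, 5: edx=5
after mov ecx, 200: ecx=200
after mov edi, [ecx]: edi=M[200]=20
after and ebx, edi: ebx=7&20=4
after mov edi, [ecx]: edi=M[200]=20
after sub ebx, edi: ebx=4-20=-16
after add ecx, 4: ecx=200+4=204
after sub edx, 1: edx=5-1=4
cmp edx, 2  (cmp 4,2)
jne again: taken
after mov edi, [ecx]: edi=M[204]=6
after and ebx, edi: ebx=(-16)&6=0
after mov edi, [ecx]: edi=M[204]=6
after sub ebx, edi: ebx=0-6=-6
after add ecx, 4: ecx=204+4=208
after sub edx, 1: edx=4-1=3
cmp edx, 2  (cmp 3,2)
jne again: taken
after mov edi, [ecx]: edi=M[208]=3
after and ebx, edi: ebx=(-6)&3=2
after mov edi, [ecx]: edi=M[208]=3
after sub ebx, edi: ebx=2-3=-1
after add ecx, 4: ecx=208+4=212
after sub edx, 1: edx=3-1=2
cmp edx, 2  (cmp 2,2)
jne again: not taken
mov [200], edi → M[200]=3
halt.

212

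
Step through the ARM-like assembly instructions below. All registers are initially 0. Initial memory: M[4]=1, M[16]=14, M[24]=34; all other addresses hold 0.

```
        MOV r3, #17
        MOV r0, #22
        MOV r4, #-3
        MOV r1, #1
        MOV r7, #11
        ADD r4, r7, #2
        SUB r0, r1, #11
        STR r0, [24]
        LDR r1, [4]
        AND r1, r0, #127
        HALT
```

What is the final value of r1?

118

r3=17
r0=22
r4=-3
r1=1
r7=11
r4=11+2=13
r0=1-11=-10
STR r0, [24] → M[24]=-10
r1=M[4]=1
r1=(-10)&127=118
halt.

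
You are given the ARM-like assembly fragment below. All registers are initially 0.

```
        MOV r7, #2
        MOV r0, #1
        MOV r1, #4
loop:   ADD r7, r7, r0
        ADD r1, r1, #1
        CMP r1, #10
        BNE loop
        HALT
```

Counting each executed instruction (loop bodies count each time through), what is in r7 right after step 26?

after MOV r7, #2: r7=2
after MOV r0, #1: r0=1
after MOV r1, #4: r1=4
after ADD r7, r7, r0: r7=2+1=3
after ADD r1, r1, #1: r1=4+1=5
CMP r1, #10  (cmp 5,10)
BNE loop: taken
after ADD r7, r7, r0: r7=3+1=4
after ADD r1, r1, #1: r1=5+1=6
CMP r1, #10  (cmp 6,10)
BNE loop: taken
after ADD r7, r7, r0: r7=4+1=5
after ADD r1, r1, #1: r1=6+1=7
CMP r1, #10  (cmp 7,10)
BNE loop: taken
after ADD r7, r7, r0: r7=5+1=6
after ADD r1, r1, #1: r1=7+1=8
CMP r1, #10  (cmp 8,10)
BNE loop: taken
after ADD r7, r7, r0: r7=6+1=7
after ADD r1, r1, #1: r1=8+1=9
CMP r1, #10  (cmp 9,10)
BNE loop: taken
after ADD r7, r7, r0: r7=7+1=8
after ADD r1, r1, #1: r1=9+1=10
CMP r1, #10  (cmp 10,10)
After step 26: r7 = 8.

8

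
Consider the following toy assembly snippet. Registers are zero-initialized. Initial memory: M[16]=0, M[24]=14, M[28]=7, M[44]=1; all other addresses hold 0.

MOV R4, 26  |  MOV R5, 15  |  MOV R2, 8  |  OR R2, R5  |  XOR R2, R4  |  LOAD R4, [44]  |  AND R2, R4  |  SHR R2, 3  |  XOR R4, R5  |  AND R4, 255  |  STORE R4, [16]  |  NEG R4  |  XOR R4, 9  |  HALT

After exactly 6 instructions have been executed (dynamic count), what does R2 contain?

21

after MOV R4, 26: R4=26
after MOV R5, 15: R5=15
after MOV R2, 8: R2=8
after OR R2, R5: R2=8|15=15
after XOR R2, R4: R2=15^26=21
after LOAD R4, [44]: R4=M[44]=1
After step 6: R2 = 21.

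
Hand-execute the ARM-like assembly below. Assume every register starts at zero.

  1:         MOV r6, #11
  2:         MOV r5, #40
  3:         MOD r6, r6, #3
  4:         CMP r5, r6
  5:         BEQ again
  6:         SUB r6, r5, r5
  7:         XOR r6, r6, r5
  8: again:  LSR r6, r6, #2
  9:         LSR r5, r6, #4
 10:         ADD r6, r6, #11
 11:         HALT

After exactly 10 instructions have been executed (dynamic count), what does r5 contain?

r6=11
r5=40
r6=11%3=2
CMP r5, r6  (cmp 40,2)
BEQ again: not taken
r6=40-40=0
r6=0^40=40
r6=40>>2=10
r5=10>>4=0
r6=10+11=21
After step 10: r5 = 0.

0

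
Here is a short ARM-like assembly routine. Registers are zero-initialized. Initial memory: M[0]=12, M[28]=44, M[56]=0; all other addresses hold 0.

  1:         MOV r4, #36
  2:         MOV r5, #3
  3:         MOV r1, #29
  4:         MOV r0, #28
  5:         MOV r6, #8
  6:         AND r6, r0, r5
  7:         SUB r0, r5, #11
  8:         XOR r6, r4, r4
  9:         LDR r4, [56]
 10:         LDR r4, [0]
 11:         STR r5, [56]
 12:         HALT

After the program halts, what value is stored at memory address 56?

MOV r4, #36 → r4=36
MOV r5, #3 → r5=3
MOV r1, #29 → r1=29
MOV r0, #28 → r0=28
MOV r6, #8 → r6=8
AND r6, r0, r5 → r6=28&3=0
SUB r0, r5, #11 → r0=3-11=-8
XOR r6, r4, r4 → r6=36^36=0
LDR r4, [56] → r4=M[56]=0
LDR r4, [0] → r4=M[0]=12
STR r5, [56] → M[56]=3
halt.

3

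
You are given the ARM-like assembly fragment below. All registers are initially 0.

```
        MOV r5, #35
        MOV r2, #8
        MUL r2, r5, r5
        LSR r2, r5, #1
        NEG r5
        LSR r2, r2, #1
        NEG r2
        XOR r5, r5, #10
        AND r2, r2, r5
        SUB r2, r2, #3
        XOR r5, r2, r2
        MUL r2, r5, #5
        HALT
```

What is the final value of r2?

r5=35
r2=8
r2=35*35=1225
r2=35>>1=17
r5=-(35)=-35
r2=17>>1=8
r2=-(8)=-8
r5=(-35)^10=-41
r2=(-8)&(-41)=-48
r2=(-48)-3=-51
r5=(-51)^(-51)=0
r2=0*5=0
halt.

0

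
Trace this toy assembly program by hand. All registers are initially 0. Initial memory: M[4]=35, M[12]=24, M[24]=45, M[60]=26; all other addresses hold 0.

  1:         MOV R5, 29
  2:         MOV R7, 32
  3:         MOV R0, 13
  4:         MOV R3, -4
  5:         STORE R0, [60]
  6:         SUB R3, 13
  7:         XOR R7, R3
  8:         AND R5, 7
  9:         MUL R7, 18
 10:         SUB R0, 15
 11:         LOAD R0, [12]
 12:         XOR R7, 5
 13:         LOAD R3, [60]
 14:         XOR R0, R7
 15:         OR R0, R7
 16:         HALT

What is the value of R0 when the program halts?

-869

R5=29
R7=32
R0=13
R3=-4
STORE R0, [60] → M[60]=13
R3=(-4)-13=-17
R7=32^(-17)=-49
R5=29&7=5
R7=(-49)*18=-882
R0=13-15=-2
R0=M[12]=24
R7=(-882)^5=-885
R3=M[60]=13
R0=24^(-885)=-877
R0=(-877)|(-885)=-869
halt.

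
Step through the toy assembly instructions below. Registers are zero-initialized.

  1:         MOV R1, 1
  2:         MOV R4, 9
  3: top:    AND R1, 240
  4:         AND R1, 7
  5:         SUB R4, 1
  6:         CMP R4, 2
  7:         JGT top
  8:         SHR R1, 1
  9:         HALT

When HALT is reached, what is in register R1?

0

R1=1
R4=9
R1=1&240=0
R1=0&7=0
R4=9-1=8
CMP R4, 2  (cmp 8,2)
JGT top: taken
R1=0&240=0
R1=0&7=0
R4=8-1=7
CMP R4, 2  (cmp 7,2)
JGT top: taken
R1=0&240=0
R1=0&7=0
R4=7-1=6
CMP R4, 2  (cmp 6,2)
JGT top: taken
R1=0&240=0
R1=0&7=0
R4=6-1=5
CMP R4, 2  (cmp 5,2)
JGT top: taken
R1=0&240=0
R1=0&7=0
R4=5-1=4
CMP R4, 2  (cmp 4,2)
JGT top: taken
R1=0&240=0
R1=0&7=0
R4=4-1=3
CMP R4, 2  (cmp 3,2)
JGT top: taken
R1=0&240=0
R1=0&7=0
R4=3-1=2
CMP R4, 2  (cmp 2,2)
JGT top: not taken
R1=0>>1=0
halt.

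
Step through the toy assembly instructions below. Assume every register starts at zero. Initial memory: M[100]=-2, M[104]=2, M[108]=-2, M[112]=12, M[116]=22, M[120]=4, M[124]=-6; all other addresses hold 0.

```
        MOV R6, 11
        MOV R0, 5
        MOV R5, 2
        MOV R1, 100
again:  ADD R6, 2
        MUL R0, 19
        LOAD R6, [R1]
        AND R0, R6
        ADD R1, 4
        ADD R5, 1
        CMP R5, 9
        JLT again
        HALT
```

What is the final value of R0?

0

MOV R6, 11 → R6=11
MOV R0, 5 → R0=5
MOV R5, 2 → R5=2
MOV R1, 100 → R1=100
ADD R6, 2 → R6=11+2=13
MUL R0, 19 → R0=5*19=95
LOAD R6, [R1] → R6=M[100]=-2
AND R0, R6 → R0=95&(-2)=94
ADD R1, 4 → R1=100+4=104
ADD R5, 1 → R5=2+1=3
CMP R5, 9  (cmp 3,9)
JLT again: taken
ADD R6, 2 → R6=(-2)+2=0
MUL R0, 19 → R0=94*19=1786
LOAD R6, [R1] → R6=M[104]=2
AND R0, R6 → R0=1786&2=2
ADD R1, 4 → R1=104+4=108
ADD R5, 1 → R5=3+1=4
CMP R5, 9  (cmp 4,9)
JLT again: taken
ADD R6, 2 → R6=2+2=4
MUL R0, 19 → R0=2*19=38
LOAD R6, [R1] → R6=M[108]=-2
AND R0, R6 → R0=38&(-2)=38
ADD R1, 4 → R1=108+4=112
ADD R5, 1 → R5=4+1=5
CMP R5, 9  (cmp 5,9)
JLT again: taken
ADD R6, 2 → R6=(-2)+2=0
MUL R0, 19 → R0=38*19=722
LOAD R6, [R1] → R6=M[112]=12
AND R0, R6 → R0=722&12=0
ADD R1, 4 → R1=112+4=116
ADD R5, 1 → R5=5+1=6
CMP R5, 9  (cmp 6,9)
JLT again: taken
ADD R6, 2 → R6=12+2=14
MUL R0, 19 → R0=0*19=0
LOAD R6, [R1] → R6=M[116]=22
AND R0, R6 → R0=0&22=0
ADD R1, 4 → R1=116+4=120
ADD R5, 1 → R5=6+1=7
CMP R5, 9  (cmp 7,9)
JLT again: taken
ADD R6, 2 → R6=22+2=24
MUL R0, 19 → R0=0*19=0
LOAD R6, [R1] → R6=M[120]=4
AND R0, R6 → R0=0&4=0
ADD R1, 4 → R1=120+4=124
ADD R5, 1 → R5=7+1=8
CMP R5, 9  (cmp 8,9)
JLT again: taken
ADD R6, 2 → R6=4+2=6
MUL R0, 19 → R0=0*19=0
LOAD R6, [R1] → R6=M[124]=-6
AND R0, R6 → R0=0&(-6)=0
ADD R1, 4 → R1=124+4=128
ADD R5, 1 → R5=8+1=9
CMP R5, 9  (cmp 9,9)
JLT again: not taken
halt.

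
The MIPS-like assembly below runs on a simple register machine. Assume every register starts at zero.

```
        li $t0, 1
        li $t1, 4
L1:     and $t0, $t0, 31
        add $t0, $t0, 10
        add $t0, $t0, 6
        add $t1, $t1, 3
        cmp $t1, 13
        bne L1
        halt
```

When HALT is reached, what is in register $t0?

after li $t0, 1: $t0=1
after li $t1, 4: $t1=4
after and $t0, $t0, 31: $t0=1&31=1
after add $t0, $t0, 10: $t0=1+10=11
after add $t0, $t0, 6: $t0=11+6=17
after add $t1, $t1, 3: $t1=4+3=7
cmp $t1, 13  (cmp 7,13)
bne L1: taken
after and $t0, $t0, 31: $t0=17&31=17
after add $t0, $t0, 10: $t0=17+10=27
after add $t0, $t0, 6: $t0=27+6=33
after add $t1, $t1, 3: $t1=7+3=10
cmp $t1, 13  (cmp 10,13)
bne L1: taken
after and $t0, $t0, 31: $t0=33&31=1
after add $t0, $t0, 10: $t0=1+10=11
after add $t0, $t0, 6: $t0=11+6=17
after add $t1, $t1, 3: $t1=10+3=13
cmp $t1, 13  (cmp 13,13)
bne L1: not taken
halt.

17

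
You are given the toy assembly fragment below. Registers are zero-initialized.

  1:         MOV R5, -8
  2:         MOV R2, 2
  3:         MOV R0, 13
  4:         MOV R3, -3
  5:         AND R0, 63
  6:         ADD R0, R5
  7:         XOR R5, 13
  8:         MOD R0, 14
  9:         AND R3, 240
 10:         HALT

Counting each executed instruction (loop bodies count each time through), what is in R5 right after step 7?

-11

after MOV R5, -8: R5=-8
after MOV R2, 2: R2=2
after MOV R0, 13: R0=13
after MOV R3, -3: R3=-3
after AND R0, 63: R0=13&63=13
after ADD R0, R5: R0=13+(-8)=5
after XOR R5, 13: R5=(-8)^13=-11
After step 7: R5 = -11.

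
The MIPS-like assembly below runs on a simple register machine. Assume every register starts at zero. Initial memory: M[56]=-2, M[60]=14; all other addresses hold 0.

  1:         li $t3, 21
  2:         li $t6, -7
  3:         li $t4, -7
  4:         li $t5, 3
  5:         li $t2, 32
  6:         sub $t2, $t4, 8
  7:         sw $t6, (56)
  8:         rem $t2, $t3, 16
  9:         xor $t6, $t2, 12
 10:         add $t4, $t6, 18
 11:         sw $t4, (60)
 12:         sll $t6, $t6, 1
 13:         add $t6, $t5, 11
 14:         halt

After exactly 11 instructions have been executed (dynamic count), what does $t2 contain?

li $t3, 21 → $t3=21
li $t6, -7 → $t6=-7
li $t4, -7 → $t4=-7
li $t5, 3 → $t5=3
li $t2, 32 → $t2=32
sub $t2, $t4, 8 → $t2=(-7)-8=-15
sw $t6, (56) → M[56]=-7
rem $t2, $t3, 16 → $t2=21%16=5
xor $t6, $t2, 12 → $t6=5^12=9
add $t4, $t6, 18 → $t4=9+18=27
sw $t4, (60) → M[60]=27
After step 11: $t2 = 5.

5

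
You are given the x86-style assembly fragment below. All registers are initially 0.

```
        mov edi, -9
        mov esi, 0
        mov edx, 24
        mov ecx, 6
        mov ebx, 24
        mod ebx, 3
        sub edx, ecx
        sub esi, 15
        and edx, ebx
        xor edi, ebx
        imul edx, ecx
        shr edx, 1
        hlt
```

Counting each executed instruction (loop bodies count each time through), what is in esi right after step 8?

-15

mov edi, -9 → edi=-9
mov esi, 0 → esi=0
mov edx, 24 → edx=24
mov ecx, 6 → ecx=6
mov ebx, 24 → ebx=24
mod ebx, 3 → ebx=24%3=0
sub edx, ecx → edx=24-6=18
sub esi, 15 → esi=0-15=-15
After step 8: esi = -15.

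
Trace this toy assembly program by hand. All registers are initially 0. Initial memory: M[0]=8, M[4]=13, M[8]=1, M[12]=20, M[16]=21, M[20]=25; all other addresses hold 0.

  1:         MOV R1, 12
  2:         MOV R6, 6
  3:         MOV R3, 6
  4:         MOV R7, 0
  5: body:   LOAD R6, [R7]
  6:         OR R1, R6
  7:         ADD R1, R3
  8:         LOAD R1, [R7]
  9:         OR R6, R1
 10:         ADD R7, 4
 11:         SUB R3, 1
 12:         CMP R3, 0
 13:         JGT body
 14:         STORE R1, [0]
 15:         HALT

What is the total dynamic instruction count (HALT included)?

60

after MOV R1, 12: R1=12
after MOV R6, 6: R6=6
after MOV R3, 6: R3=6
after MOV R7, 0: R7=0
after LOAD R6, [R7]: R6=M[0]=8
after OR R1, R6: R1=12|8=12
after ADD R1, R3: R1=12+6=18
after LOAD R1, [R7]: R1=M[0]=8
after OR R6, R1: R6=8|8=8
after ADD R7, 4: R7=0+4=4
after SUB R3, 1: R3=6-1=5
CMP R3, 0  (cmp 5,0)
JGT body: taken
after LOAD R6, [R7]: R6=M[4]=13
after OR R1, R6: R1=8|13=13
after ADD R1, R3: R1=13+5=18
after LOAD R1, [R7]: R1=M[4]=13
after OR R6, R1: R6=13|13=13
after ADD R7, 4: R7=4+4=8
after SUB R3, 1: R3=5-1=4
CMP R3, 0  (cmp 4,0)
JGT body: taken
after LOAD R6, [R7]: R6=M[8]=1
after OR R1, R6: R1=13|1=13
after ADD R1, R3: R1=13+4=17
after LOAD R1, [R7]: R1=M[8]=1
after OR R6, R1: R6=1|1=1
after ADD R7, 4: R7=8+4=12
after SUB R3, 1: R3=4-1=3
CMP R3, 0  (cmp 3,0)
JGT body: taken
after LOAD R6, [R7]: R6=M[12]=20
after OR R1, R6: R1=1|20=21
after ADD R1, R3: R1=21+3=24
after LOAD R1, [R7]: R1=M[12]=20
after OR R6, R1: R6=20|20=20
after ADD R7, 4: R7=12+4=16
after SUB R3, 1: R3=3-1=2
CMP R3, 0  (cmp 2,0)
JGT body: taken
after LOAD R6, [R7]: R6=M[16]=21
after OR R1, R6: R1=20|21=21
after ADD R1, R3: R1=21+2=23
after LOAD R1, [R7]: R1=M[16]=21
after OR R6, R1: R6=21|21=21
after ADD R7, 4: R7=16+4=20
after SUB R3, 1: R3=2-1=1
CMP R3, 0  (cmp 1,0)
JGT body: taken
after LOAD R6, [R7]: R6=M[20]=25
after OR R1, R6: R1=21|25=29
after ADD R1, R3: R1=29+1=30
after LOAD R1, [R7]: R1=M[20]=25
after OR R6, R1: R6=25|25=25
after ADD R7, 4: R7=20+4=24
after SUB R3, 1: R3=1-1=0
CMP R3, 0  (cmp 0,0)
JGT body: not taken
STORE R1, [0] → M[0]=25
halt.
Total executed instructions: 60.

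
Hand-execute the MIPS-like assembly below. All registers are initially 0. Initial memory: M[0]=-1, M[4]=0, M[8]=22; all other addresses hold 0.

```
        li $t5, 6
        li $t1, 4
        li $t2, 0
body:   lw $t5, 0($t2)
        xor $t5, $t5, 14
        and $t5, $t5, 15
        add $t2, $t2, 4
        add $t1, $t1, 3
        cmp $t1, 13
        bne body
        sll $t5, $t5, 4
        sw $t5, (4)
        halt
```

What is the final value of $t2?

12

li $t5, 6 → $t5=6
li $t1, 4 → $t1=4
li $t2, 0 → $t2=0
lw $t5, 0($t2) → $t5=M[0]=-1
xor $t5, $t5, 14 → $t5=(-1)^14=-15
and $t5, $t5, 15 → $t5=(-15)&15=1
add $t2, $t2, 4 → $t2=0+4=4
add $t1, $t1, 3 → $t1=4+3=7
cmp $t1, 13  (cmp 7,13)
bne body: taken
lw $t5, 0($t2) → $t5=M[4]=0
xor $t5, $t5, 14 → $t5=0^14=14
and $t5, $t5, 15 → $t5=14&15=14
add $t2, $t2, 4 → $t2=4+4=8
add $t1, $t1, 3 → $t1=7+3=10
cmp $t1, 13  (cmp 10,13)
bne body: taken
lw $t5, 0($t2) → $t5=M[8]=22
xor $t5, $t5, 14 → $t5=22^14=24
and $t5, $t5, 15 → $t5=24&15=8
add $t2, $t2, 4 → $t2=8+4=12
add $t1, $t1, 3 → $t1=10+3=13
cmp $t1, 13  (cmp 13,13)
bne body: not taken
sll $t5, $t5, 4 → $t5=8<<4=128
sw $t5, (4) → M[4]=128
halt.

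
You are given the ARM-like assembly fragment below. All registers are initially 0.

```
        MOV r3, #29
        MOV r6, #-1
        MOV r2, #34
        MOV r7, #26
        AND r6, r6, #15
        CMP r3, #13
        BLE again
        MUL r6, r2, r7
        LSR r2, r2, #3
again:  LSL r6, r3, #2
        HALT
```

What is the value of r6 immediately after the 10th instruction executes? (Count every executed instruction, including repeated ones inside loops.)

after MOV r3, #29: r3=29
after MOV r6, #-1: r6=-1
after MOV r2, #34: r2=34
after MOV r7, #26: r7=26
after AND r6, r6, #15: r6=(-1)&15=15
CMP r3, #13  (cmp 29,13)
BLE again: not taken
after MUL r6, r2, r7: r6=34*26=884
after LSR r2, r2, #3: r2=34>>3=4
after LSL r6, r3, #2: r6=29<<2=116
After step 10: r6 = 116.

116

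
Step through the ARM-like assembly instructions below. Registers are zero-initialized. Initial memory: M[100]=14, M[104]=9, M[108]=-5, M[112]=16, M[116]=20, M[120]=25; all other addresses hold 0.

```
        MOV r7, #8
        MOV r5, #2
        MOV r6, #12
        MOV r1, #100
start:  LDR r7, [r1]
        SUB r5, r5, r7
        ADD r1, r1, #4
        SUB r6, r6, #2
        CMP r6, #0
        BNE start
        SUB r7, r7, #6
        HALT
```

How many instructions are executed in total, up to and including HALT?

r7=8
r5=2
r6=12
r1=100
r7=M[100]=14
r5=2-14=-12
r1=100+4=104
r6=12-2=10
CMP r6, #0  (cmp 10,0)
BNE start: taken
r7=M[104]=9
r5=(-12)-9=-21
r1=104+4=108
r6=10-2=8
CMP r6, #0  (cmp 8,0)
BNE start: taken
r7=M[108]=-5
r5=(-21)-(-5)=-16
r1=108+4=112
r6=8-2=6
CMP r6, #0  (cmp 6,0)
BNE start: taken
r7=M[112]=16
r5=(-16)-16=-32
r1=112+4=116
r6=6-2=4
CMP r6, #0  (cmp 4,0)
BNE start: taken
r7=M[116]=20
r5=(-32)-20=-52
r1=116+4=120
r6=4-2=2
CMP r6, #0  (cmp 2,0)
BNE start: taken
r7=M[120]=25
r5=(-52)-25=-77
r1=120+4=124
r6=2-2=0
CMP r6, #0  (cmp 0,0)
BNE start: not taken
r7=25-6=19
halt.
Total executed instructions: 42.

42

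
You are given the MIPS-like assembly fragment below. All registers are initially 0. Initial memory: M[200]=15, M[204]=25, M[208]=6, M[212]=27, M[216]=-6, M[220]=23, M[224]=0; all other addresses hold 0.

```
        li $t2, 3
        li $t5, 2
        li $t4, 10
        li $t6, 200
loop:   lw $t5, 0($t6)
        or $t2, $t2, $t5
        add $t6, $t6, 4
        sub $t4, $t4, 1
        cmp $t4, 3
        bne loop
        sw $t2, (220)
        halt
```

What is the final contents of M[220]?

-1

after li $t2, 3: $t2=3
after li $t5, 2: $t5=2
after li $t4, 10: $t4=10
after li $t6, 200: $t6=200
after lw $t5, 0($t6): $t5=M[200]=15
after or $t2, $t2, $t5: $t2=3|15=15
after add $t6, $t6, 4: $t6=200+4=204
after sub $t4, $t4, 1: $t4=10-1=9
cmp $t4, 3  (cmp 9,3)
bne loop: taken
after lw $t5, 0($t6): $t5=M[204]=25
after or $t2, $t2, $t5: $t2=15|25=31
after add $t6, $t6, 4: $t6=204+4=208
after sub $t4, $t4, 1: $t4=9-1=8
cmp $t4, 3  (cmp 8,3)
bne loop: taken
after lw $t5, 0($t6): $t5=M[208]=6
after or $t2, $t2, $t5: $t2=31|6=31
after add $t6, $t6, 4: $t6=208+4=212
after sub $t4, $t4, 1: $t4=8-1=7
cmp $t4, 3  (cmp 7,3)
bne loop: taken
after lw $t5, 0($t6): $t5=M[212]=27
after or $t2, $t2, $t5: $t2=31|27=31
after add $t6, $t6, 4: $t6=212+4=216
after sub $t4, $t4, 1: $t4=7-1=6
cmp $t4, 3  (cmp 6,3)
bne loop: taken
after lw $t5, 0($t6): $t5=M[216]=-6
after or $t2, $t2, $t5: $t2=31|(-6)=-1
after add $t6, $t6, 4: $t6=216+4=220
after sub $t4, $t4, 1: $t4=6-1=5
cmp $t4, 3  (cmp 5,3)
bne loop: taken
after lw $t5, 0($t6): $t5=M[220]=23
after or $t2, $t2, $t5: $t2=(-1)|23=-1
after add $t6, $t6, 4: $t6=220+4=224
after sub $t4, $t4, 1: $t4=5-1=4
cmp $t4, 3  (cmp 4,3)
bne loop: taken
after lw $t5, 0($t6): $t5=M[224]=0
after or $t2, $t2, $t5: $t2=(-1)|0=-1
after add $t6, $t6, 4: $t6=224+4=228
after sub $t4, $t4, 1: $t4=4-1=3
cmp $t4, 3  (cmp 3,3)
bne loop: not taken
sw $t2, (220) → M[220]=-1
halt.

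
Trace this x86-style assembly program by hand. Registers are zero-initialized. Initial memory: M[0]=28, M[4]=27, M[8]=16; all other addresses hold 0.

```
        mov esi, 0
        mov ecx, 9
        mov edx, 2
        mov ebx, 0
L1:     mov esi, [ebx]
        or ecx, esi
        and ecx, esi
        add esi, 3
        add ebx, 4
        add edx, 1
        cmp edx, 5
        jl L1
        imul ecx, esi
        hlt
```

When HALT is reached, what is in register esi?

esi=0
ecx=9
edx=2
ebx=0
esi=M[0]=28
ecx=9|28=29
ecx=29&28=28
esi=28+3=31
ebx=0+4=4
edx=2+1=3
cmp edx, 5  (cmp 3,5)
jl L1: taken
esi=M[4]=27
ecx=28|27=31
ecx=31&27=27
esi=27+3=30
ebx=4+4=8
edx=3+1=4
cmp edx, 5  (cmp 4,5)
jl L1: taken
esi=M[8]=16
ecx=27|16=27
ecx=27&16=16
esi=16+3=19
ebx=8+4=12
edx=4+1=5
cmp edx, 5  (cmp 5,5)
jl L1: not taken
ecx=16*19=304
halt.

19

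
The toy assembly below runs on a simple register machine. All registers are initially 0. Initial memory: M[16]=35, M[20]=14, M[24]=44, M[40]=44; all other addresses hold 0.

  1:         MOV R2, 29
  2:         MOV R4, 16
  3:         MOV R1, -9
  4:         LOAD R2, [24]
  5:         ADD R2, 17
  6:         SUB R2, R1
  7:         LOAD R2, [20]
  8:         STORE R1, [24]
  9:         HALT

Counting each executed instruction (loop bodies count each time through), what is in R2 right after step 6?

70

R2=29
R4=16
R1=-9
R2=M[24]=44
R2=44+17=61
R2=61-(-9)=70
After step 6: R2 = 70.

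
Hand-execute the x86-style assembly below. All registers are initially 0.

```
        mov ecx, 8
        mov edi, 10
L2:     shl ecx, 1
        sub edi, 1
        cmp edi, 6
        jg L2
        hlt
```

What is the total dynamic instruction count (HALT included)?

19

after mov ecx, 8: ecx=8
after mov edi, 10: edi=10
after shl ecx, 1: ecx=8<<1=16
after sub edi, 1: edi=10-1=9
cmp edi, 6  (cmp 9,6)
jg L2: taken
after shl ecx, 1: ecx=16<<1=32
after sub edi, 1: edi=9-1=8
cmp edi, 6  (cmp 8,6)
jg L2: taken
after shl ecx, 1: ecx=32<<1=64
after sub edi, 1: edi=8-1=7
cmp edi, 6  (cmp 7,6)
jg L2: taken
after shl ecx, 1: ecx=64<<1=128
after sub edi, 1: edi=7-1=6
cmp edi, 6  (cmp 6,6)
jg L2: not taken
halt.
Total executed instructions: 19.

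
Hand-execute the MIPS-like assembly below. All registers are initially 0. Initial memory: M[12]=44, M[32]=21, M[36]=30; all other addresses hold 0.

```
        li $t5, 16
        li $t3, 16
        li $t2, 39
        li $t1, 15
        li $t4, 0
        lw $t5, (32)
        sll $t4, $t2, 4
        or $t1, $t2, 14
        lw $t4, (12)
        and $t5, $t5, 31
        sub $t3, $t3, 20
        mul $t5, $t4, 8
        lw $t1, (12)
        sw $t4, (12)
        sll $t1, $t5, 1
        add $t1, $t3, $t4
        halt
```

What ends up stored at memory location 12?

$t5=16
$t3=16
$t2=39
$t1=15
$t4=0
$t5=M[32]=21
$t4=39<<4=624
$t1=39|14=47
$t4=M[12]=44
$t5=21&31=21
$t3=16-20=-4
$t5=44*8=352
$t1=M[12]=44
sw $t4, (12) → M[12]=44
$t1=352<<1=704
$t1=(-4)+44=40
halt.

44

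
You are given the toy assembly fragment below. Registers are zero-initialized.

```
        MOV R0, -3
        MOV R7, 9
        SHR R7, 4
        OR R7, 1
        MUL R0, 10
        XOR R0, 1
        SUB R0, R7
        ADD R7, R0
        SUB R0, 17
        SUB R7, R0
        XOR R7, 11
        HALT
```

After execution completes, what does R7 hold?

25

MOV R0, -3 → R0=-3
MOV R7, 9 → R7=9
SHR R7, 4 → R7=9>>4=0
OR R7, 1 → R7=0|1=1
MUL R0, 10 → R0=(-3)*10=-30
XOR R0, 1 → R0=(-30)^1=-29
SUB R0, R7 → R0=(-29)-1=-30
ADD R7, R0 → R7=1+(-30)=-29
SUB R0, 17 → R0=(-30)-17=-47
SUB R7, R0 → R7=(-29)-(-47)=18
XOR R7, 11 → R7=18^11=25
halt.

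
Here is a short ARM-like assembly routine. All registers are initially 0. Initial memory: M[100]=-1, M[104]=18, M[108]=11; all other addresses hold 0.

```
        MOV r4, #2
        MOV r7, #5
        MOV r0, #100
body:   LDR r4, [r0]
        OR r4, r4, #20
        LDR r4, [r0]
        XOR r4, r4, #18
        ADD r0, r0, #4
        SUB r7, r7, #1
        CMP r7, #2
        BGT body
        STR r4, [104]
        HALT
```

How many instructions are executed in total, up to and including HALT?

29

MOV r4, #2 → r4=2
MOV r7, #5 → r7=5
MOV r0, #100 → r0=100
LDR r4, [r0] → r4=M[100]=-1
OR r4, r4, #20 → r4=(-1)|20=-1
LDR r4, [r0] → r4=M[100]=-1
XOR r4, r4, #18 → r4=(-1)^18=-19
ADD r0, r0, #4 → r0=100+4=104
SUB r7, r7, #1 → r7=5-1=4
CMP r7, #2  (cmp 4,2)
BGT body: taken
LDR r4, [r0] → r4=M[104]=18
OR r4, r4, #20 → r4=18|20=22
LDR r4, [r0] → r4=M[104]=18
XOR r4, r4, #18 → r4=18^18=0
ADD r0, r0, #4 → r0=104+4=108
SUB r7, r7, #1 → r7=4-1=3
CMP r7, #2  (cmp 3,2)
BGT body: taken
LDR r4, [r0] → r4=M[108]=11
OR r4, r4, #20 → r4=11|20=31
LDR r4, [r0] → r4=M[108]=11
XOR r4, r4, #18 → r4=11^18=25
ADD r0, r0, #4 → r0=108+4=112
SUB r7, r7, #1 → r7=3-1=2
CMP r7, #2  (cmp 2,2)
BGT body: not taken
STR r4, [104] → M[104]=25
halt.
Total executed instructions: 29.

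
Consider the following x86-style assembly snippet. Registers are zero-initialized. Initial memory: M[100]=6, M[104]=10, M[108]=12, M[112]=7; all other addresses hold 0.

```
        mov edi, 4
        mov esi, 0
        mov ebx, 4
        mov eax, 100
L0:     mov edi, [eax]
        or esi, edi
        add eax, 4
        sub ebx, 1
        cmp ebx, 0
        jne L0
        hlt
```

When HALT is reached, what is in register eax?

116

edi=4
esi=0
ebx=4
eax=100
edi=M[100]=6
esi=0|6=6
eax=100+4=104
ebx=4-1=3
cmp ebx, 0  (cmp 3,0)
jne L0: taken
edi=M[104]=10
esi=6|10=14
eax=104+4=108
ebx=3-1=2
cmp ebx, 0  (cmp 2,0)
jne L0: taken
edi=M[108]=12
esi=14|12=14
eax=108+4=112
ebx=2-1=1
cmp ebx, 0  (cmp 1,0)
jne L0: taken
edi=M[112]=7
esi=14|7=15
eax=112+4=116
ebx=1-1=0
cmp ebx, 0  (cmp 0,0)
jne L0: not taken
halt.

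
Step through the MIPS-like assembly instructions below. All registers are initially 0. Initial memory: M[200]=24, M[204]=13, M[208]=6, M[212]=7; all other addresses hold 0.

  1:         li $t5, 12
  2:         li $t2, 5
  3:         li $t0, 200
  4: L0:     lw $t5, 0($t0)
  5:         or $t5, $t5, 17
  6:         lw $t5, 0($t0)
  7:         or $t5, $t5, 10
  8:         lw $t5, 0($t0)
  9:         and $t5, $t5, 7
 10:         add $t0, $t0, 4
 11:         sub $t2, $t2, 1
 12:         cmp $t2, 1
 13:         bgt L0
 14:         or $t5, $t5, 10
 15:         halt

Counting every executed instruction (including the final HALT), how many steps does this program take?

45

$t5=12
$t2=5
$t0=200
$t5=M[200]=24
$t5=24|17=25
$t5=M[200]=24
$t5=24|10=26
$t5=M[200]=24
$t5=24&7=0
$t0=200+4=204
$t2=5-1=4
cmp $t2, 1  (cmp 4,1)
bgt L0: taken
$t5=M[204]=13
$t5=13|17=29
$t5=M[204]=13
$t5=13|10=15
$t5=M[204]=13
$t5=13&7=5
$t0=204+4=208
$t2=4-1=3
cmp $t2, 1  (cmp 3,1)
bgt L0: taken
$t5=M[208]=6
$t5=6|17=23
$t5=M[208]=6
$t5=6|10=14
$t5=M[208]=6
$t5=6&7=6
$t0=208+4=212
$t2=3-1=2
cmp $t2, 1  (cmp 2,1)
bgt L0: taken
$t5=M[212]=7
$t5=7|17=23
$t5=M[212]=7
$t5=7|10=15
$t5=M[212]=7
$t5=7&7=7
$t0=212+4=216
$t2=2-1=1
cmp $t2, 1  (cmp 1,1)
bgt L0: not taken
$t5=7|10=15
halt.
Total executed instructions: 45.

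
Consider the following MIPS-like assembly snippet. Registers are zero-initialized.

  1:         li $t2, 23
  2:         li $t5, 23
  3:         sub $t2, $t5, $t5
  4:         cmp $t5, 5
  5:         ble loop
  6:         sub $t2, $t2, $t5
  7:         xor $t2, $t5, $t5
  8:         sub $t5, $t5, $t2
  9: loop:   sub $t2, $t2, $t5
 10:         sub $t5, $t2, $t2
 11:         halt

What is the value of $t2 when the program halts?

-23

$t2=23
$t5=23
$t2=23-23=0
cmp $t5, 5  (cmp 23,5)
ble loop: not taken
$t2=0-23=-23
$t2=23^23=0
$t5=23-0=23
$t2=0-23=-23
$t5=(-23)-(-23)=0
halt.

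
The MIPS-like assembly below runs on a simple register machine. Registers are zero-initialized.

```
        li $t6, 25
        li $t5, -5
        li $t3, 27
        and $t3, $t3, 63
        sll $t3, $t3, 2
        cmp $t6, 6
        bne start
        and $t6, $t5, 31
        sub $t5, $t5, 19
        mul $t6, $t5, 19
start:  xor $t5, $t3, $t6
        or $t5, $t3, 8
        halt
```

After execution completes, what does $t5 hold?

108

li $t6, 25 → $t6=25
li $t5, -5 → $t5=-5
li $t3, 27 → $t3=27
and $t3, $t3, 63 → $t3=27&63=27
sll $t3, $t3, 2 → $t3=27<<2=108
cmp $t6, 6  (cmp 25,6)
bne start: taken
xor $t5, $t3, $t6 → $t5=108^25=117
or $t5, $t3, 8 → $t5=108|8=108
halt.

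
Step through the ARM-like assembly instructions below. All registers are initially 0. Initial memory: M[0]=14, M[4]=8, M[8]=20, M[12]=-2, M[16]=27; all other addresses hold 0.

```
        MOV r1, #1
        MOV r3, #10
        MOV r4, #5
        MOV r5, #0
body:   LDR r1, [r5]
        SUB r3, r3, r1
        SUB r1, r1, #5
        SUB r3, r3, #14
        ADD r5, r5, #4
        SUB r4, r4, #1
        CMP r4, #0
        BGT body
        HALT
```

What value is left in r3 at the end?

-127

MOV r1, #1 → r1=1
MOV r3, #10 → r3=10
MOV r4, #5 → r4=5
MOV r5, #0 → r5=0
LDR r1, [r5] → r1=M[0]=14
SUB r3, r3, r1 → r3=10-14=-4
SUB r1, r1, #5 → r1=14-5=9
SUB r3, r3, #14 → r3=(-4)-14=-18
ADD r5, r5, #4 → r5=0+4=4
SUB r4, r4, #1 → r4=5-1=4
CMP r4, #0  (cmp 4,0)
BGT body: taken
LDR r1, [r5] → r1=M[4]=8
SUB r3, r3, r1 → r3=(-18)-8=-26
SUB r1, r1, #5 → r1=8-5=3
SUB r3, r3, #14 → r3=(-26)-14=-40
ADD r5, r5, #4 → r5=4+4=8
SUB r4, r4, #1 → r4=4-1=3
CMP r4, #0  (cmp 3,0)
BGT body: taken
LDR r1, [r5] → r1=M[8]=20
SUB r3, r3, r1 → r3=(-40)-20=-60
SUB r1, r1, #5 → r1=20-5=15
SUB r3, r3, #14 → r3=(-60)-14=-74
ADD r5, r5, #4 → r5=8+4=12
SUB r4, r4, #1 → r4=3-1=2
CMP r4, #0  (cmp 2,0)
BGT body: taken
LDR r1, [r5] → r1=M[12]=-2
SUB r3, r3, r1 → r3=(-74)-(-2)=-72
SUB r1, r1, #5 → r1=(-2)-5=-7
SUB r3, r3, #14 → r3=(-72)-14=-86
ADD r5, r5, #4 → r5=12+4=16
SUB r4, r4, #1 → r4=2-1=1
CMP r4, #0  (cmp 1,0)
BGT body: taken
LDR r1, [r5] → r1=M[16]=27
SUB r3, r3, r1 → r3=(-86)-27=-113
SUB r1, r1, #5 → r1=27-5=22
SUB r3, r3, #14 → r3=(-113)-14=-127
ADD r5, r5, #4 → r5=16+4=20
SUB r4, r4, #1 → r4=1-1=0
CMP r4, #0  (cmp 0,0)
BGT body: not taken
halt.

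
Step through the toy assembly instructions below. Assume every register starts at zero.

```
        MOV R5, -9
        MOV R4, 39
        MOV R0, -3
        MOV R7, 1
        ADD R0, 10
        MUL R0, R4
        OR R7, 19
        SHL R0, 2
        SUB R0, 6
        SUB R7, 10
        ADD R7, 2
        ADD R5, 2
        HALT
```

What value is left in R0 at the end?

after MOV R5, -9: R5=-9
after MOV R4, 39: R4=39
after MOV R0, -3: R0=-3
after MOV R7, 1: R7=1
after ADD R0, 10: R0=(-3)+10=7
after MUL R0, R4: R0=7*39=273
after OR R7, 19: R7=1|19=19
after SHL R0, 2: R0=273<<2=1092
after SUB R0, 6: R0=1092-6=1086
after SUB R7, 10: R7=19-10=9
after ADD R7, 2: R7=9+2=11
after ADD R5, 2: R5=(-9)+2=-7
halt.

1086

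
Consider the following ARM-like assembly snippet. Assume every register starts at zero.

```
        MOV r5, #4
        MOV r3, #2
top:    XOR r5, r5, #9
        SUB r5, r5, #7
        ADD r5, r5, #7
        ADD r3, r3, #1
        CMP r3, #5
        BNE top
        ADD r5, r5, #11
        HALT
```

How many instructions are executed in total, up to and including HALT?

22

MOV r5, #4 → r5=4
MOV r3, #2 → r3=2
XOR r5, r5, #9 → r5=4^9=13
SUB r5, r5, #7 → r5=13-7=6
ADD r5, r5, #7 → r5=6+7=13
ADD r3, r3, #1 → r3=2+1=3
CMP r3, #5  (cmp 3,5)
BNE top: taken
XOR r5, r5, #9 → r5=13^9=4
SUB r5, r5, #7 → r5=4-7=-3
ADD r5, r5, #7 → r5=(-3)+7=4
ADD r3, r3, #1 → r3=3+1=4
CMP r3, #5  (cmp 4,5)
BNE top: taken
XOR r5, r5, #9 → r5=4^9=13
SUB r5, r5, #7 → r5=13-7=6
ADD r5, r5, #7 → r5=6+7=13
ADD r3, r3, #1 → r3=4+1=5
CMP r3, #5  (cmp 5,5)
BNE top: not taken
ADD r5, r5, #11 → r5=13+11=24
halt.
Total executed instructions: 22.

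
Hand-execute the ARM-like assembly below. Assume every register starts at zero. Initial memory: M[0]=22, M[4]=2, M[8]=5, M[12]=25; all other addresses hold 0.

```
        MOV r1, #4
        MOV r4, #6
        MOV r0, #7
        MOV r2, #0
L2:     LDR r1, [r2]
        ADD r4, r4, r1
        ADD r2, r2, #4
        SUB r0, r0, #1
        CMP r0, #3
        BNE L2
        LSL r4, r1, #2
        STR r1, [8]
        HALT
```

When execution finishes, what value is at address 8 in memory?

25

r1=4
r4=6
r0=7
r2=0
r1=M[0]=22
r4=6+22=28
r2=0+4=4
r0=7-1=6
CMP r0, #3  (cmp 6,3)
BNE L2: taken
r1=M[4]=2
r4=28+2=30
r2=4+4=8
r0=6-1=5
CMP r0, #3  (cmp 5,3)
BNE L2: taken
r1=M[8]=5
r4=30+5=35
r2=8+4=12
r0=5-1=4
CMP r0, #3  (cmp 4,3)
BNE L2: taken
r1=M[12]=25
r4=35+25=60
r2=12+4=16
r0=4-1=3
CMP r0, #3  (cmp 3,3)
BNE L2: not taken
r4=25<<2=100
STR r1, [8] → M[8]=25
halt.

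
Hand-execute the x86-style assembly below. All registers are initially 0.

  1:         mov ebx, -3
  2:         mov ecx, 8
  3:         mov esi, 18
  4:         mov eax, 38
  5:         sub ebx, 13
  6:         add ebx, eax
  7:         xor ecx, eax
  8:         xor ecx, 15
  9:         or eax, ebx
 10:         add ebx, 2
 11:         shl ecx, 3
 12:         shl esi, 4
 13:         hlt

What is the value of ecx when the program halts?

after mov ebx, -3: ebx=-3
after mov ecx, 8: ecx=8
after mov esi, 18: esi=18
after mov eax, 38: eax=38
after sub ebx, 13: ebx=(-3)-13=-16
after add ebx, eax: ebx=(-16)+38=22
after xor ecx, eax: ecx=8^38=46
after xor ecx, 15: ecx=46^15=33
after or eax, ebx: eax=38|22=54
after add ebx, 2: ebx=22+2=24
after shl ecx, 3: ecx=33<<3=264
after shl esi, 4: esi=18<<4=288
halt.

264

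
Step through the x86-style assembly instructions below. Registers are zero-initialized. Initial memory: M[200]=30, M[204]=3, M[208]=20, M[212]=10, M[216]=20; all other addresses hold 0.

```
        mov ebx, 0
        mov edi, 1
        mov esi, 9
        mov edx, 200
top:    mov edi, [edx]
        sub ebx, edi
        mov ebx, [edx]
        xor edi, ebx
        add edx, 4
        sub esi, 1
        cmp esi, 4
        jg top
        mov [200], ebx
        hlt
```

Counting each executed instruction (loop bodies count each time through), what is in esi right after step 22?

7

ebx=0
edi=1
esi=9
edx=200
edi=M[200]=30
ebx=0-30=-30
ebx=M[200]=30
edi=30^30=0
edx=200+4=204
esi=9-1=8
cmp esi, 4  (cmp 8,4)
jg top: taken
edi=M[204]=3
ebx=30-3=27
ebx=M[204]=3
edi=3^3=0
edx=204+4=208
esi=8-1=7
cmp esi, 4  (cmp 7,4)
jg top: taken
edi=M[208]=20
ebx=3-20=-17
After step 22: esi = 7.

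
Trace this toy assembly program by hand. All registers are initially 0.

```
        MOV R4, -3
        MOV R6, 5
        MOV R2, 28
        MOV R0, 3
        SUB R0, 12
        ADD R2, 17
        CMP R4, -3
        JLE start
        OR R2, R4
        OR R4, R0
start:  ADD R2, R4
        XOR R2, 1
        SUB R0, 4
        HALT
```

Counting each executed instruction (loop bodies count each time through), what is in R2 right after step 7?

45

after MOV R4, -3: R4=-3
after MOV R6, 5: R6=5
after MOV R2, 28: R2=28
after MOV R0, 3: R0=3
after SUB R0, 12: R0=3-12=-9
after ADD R2, 17: R2=28+17=45
CMP R4, -3  (cmp -3,-3)
After step 7: R2 = 45.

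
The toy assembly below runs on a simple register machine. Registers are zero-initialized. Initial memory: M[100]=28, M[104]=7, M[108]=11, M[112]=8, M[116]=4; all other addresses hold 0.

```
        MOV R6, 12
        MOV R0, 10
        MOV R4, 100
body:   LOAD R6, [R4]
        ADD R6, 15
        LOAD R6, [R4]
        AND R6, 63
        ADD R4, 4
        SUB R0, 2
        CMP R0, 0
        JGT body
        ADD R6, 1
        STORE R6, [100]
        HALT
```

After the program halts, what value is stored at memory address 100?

MOV R6, 12 → R6=12
MOV R0, 10 → R0=10
MOV R4, 100 → R4=100
LOAD R6, [R4] → R6=M[100]=28
ADD R6, 15 → R6=28+15=43
LOAD R6, [R4] → R6=M[100]=28
AND R6, 63 → R6=28&63=28
ADD R4, 4 → R4=100+4=104
SUB R0, 2 → R0=10-2=8
CMP R0, 0  (cmp 8,0)
JGT body: taken
LOAD R6, [R4] → R6=M[104]=7
ADD R6, 15 → R6=7+15=22
LOAD R6, [R4] → R6=M[104]=7
AND R6, 63 → R6=7&63=7
ADD R4, 4 → R4=104+4=108
SUB R0, 2 → R0=8-2=6
CMP R0, 0  (cmp 6,0)
JGT body: taken
LOAD R6, [R4] → R6=M[108]=11
ADD R6, 15 → R6=11+15=26
LOAD R6, [R4] → R6=M[108]=11
AND R6, 63 → R6=11&63=11
ADD R4, 4 → R4=108+4=112
SUB R0, 2 → R0=6-2=4
CMP R0, 0  (cmp 4,0)
JGT body: taken
LOAD R6, [R4] → R6=M[112]=8
ADD R6, 15 → R6=8+15=23
LOAD R6, [R4] → R6=M[112]=8
AND R6, 63 → R6=8&63=8
ADD R4, 4 → R4=112+4=116
SUB R0, 2 → R0=4-2=2
CMP R0, 0  (cmp 2,0)
JGT body: taken
LOAD R6, [R4] → R6=M[116]=4
ADD R6, 15 → R6=4+15=19
LOAD R6, [R4] → R6=M[116]=4
AND R6, 63 → R6=4&63=4
ADD R4, 4 → R4=116+4=120
SUB R0, 2 → R0=2-2=0
CMP R0, 0  (cmp 0,0)
JGT body: not taken
ADD R6, 1 → R6=4+1=5
STORE R6, [100] → M[100]=5
halt.

5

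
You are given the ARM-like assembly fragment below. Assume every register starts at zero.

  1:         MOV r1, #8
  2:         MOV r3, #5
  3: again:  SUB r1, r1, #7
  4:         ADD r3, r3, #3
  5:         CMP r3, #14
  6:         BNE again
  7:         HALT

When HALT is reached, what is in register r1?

-13

after MOV r1, #8: r1=8
after MOV r3, #5: r3=5
after SUB r1, r1, #7: r1=8-7=1
after ADD r3, r3, #3: r3=5+3=8
CMP r3, #14  (cmp 8,14)
BNE again: taken
after SUB r1, r1, #7: r1=1-7=-6
after ADD r3, r3, #3: r3=8+3=11
CMP r3, #14  (cmp 11,14)
BNE again: taken
after SUB r1, r1, #7: r1=(-6)-7=-13
after ADD r3, r3, #3: r3=11+3=14
CMP r3, #14  (cmp 14,14)
BNE again: not taken
halt.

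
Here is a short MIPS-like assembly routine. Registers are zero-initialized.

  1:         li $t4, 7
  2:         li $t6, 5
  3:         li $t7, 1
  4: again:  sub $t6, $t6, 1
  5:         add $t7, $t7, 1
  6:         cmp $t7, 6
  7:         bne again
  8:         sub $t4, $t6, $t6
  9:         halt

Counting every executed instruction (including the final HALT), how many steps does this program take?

25

after li $t4, 7: $t4=7
after li $t6, 5: $t6=5
after li $t7, 1: $t7=1
after sub $t6, $t6, 1: $t6=5-1=4
after add $t7, $t7, 1: $t7=1+1=2
cmp $t7, 6  (cmp 2,6)
bne again: taken
after sub $t6, $t6, 1: $t6=4-1=3
after add $t7, $t7, 1: $t7=2+1=3
cmp $t7, 6  (cmp 3,6)
bne again: taken
after sub $t6, $t6, 1: $t6=3-1=2
after add $t7, $t7, 1: $t7=3+1=4
cmp $t7, 6  (cmp 4,6)
bne again: taken
after sub $t6, $t6, 1: $t6=2-1=1
after add $t7, $t7, 1: $t7=4+1=5
cmp $t7, 6  (cmp 5,6)
bne again: taken
after sub $t6, $t6, 1: $t6=1-1=0
after add $t7, $t7, 1: $t7=5+1=6
cmp $t7, 6  (cmp 6,6)
bne again: not taken
after sub $t4, $t6, $t6: $t4=0-0=0
halt.
Total executed instructions: 25.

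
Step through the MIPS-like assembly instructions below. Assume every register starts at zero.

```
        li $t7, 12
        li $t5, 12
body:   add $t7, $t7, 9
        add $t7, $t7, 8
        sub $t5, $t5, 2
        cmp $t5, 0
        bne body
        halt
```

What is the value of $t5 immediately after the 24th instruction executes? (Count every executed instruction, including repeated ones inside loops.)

li $t7, 12 → $t7=12
li $t5, 12 → $t5=12
add $t7, $t7, 9 → $t7=12+9=21
add $t7, $t7, 8 → $t7=21+8=29
sub $t5, $t5, 2 → $t5=12-2=10
cmp $t5, 0  (cmp 10,0)
bne body: taken
add $t7, $t7, 9 → $t7=29+9=38
add $t7, $t7, 8 → $t7=38+8=46
sub $t5, $t5, 2 → $t5=10-2=8
cmp $t5, 0  (cmp 8,0)
bne body: taken
add $t7, $t7, 9 → $t7=46+9=55
add $t7, $t7, 8 → $t7=55+8=63
sub $t5, $t5, 2 → $t5=8-2=6
cmp $t5, 0  (cmp 6,0)
bne body: taken
add $t7, $t7, 9 → $t7=63+9=72
add $t7, $t7, 8 → $t7=72+8=80
sub $t5, $t5, 2 → $t5=6-2=4
cmp $t5, 0  (cmp 4,0)
bne body: taken
add $t7, $t7, 9 → $t7=80+9=89
add $t7, $t7, 8 → $t7=89+8=97
After step 24: $t5 = 4.

4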